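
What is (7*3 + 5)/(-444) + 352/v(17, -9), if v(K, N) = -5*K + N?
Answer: -39683/10434 ≈ -3.8032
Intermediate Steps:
v(K, N) = N - 5*K
(7*3 + 5)/(-444) + 352/v(17, -9) = (7*3 + 5)/(-444) + 352/(-9 - 5*17) = (21 + 5)*(-1/444) + 352/(-9 - 85) = 26*(-1/444) + 352/(-94) = -13/222 + 352*(-1/94) = -13/222 - 176/47 = -39683/10434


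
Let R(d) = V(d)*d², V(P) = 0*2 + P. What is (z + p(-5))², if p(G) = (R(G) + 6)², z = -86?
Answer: 198105625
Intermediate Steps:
V(P) = P (V(P) = 0 + P = P)
R(d) = d³ (R(d) = d*d² = d³)
p(G) = (6 + G³)² (p(G) = (G³ + 6)² = (6 + G³)²)
(z + p(-5))² = (-86 + (6 + (-5)³)²)² = (-86 + (6 - 125)²)² = (-86 + (-119)²)² = (-86 + 14161)² = 14075² = 198105625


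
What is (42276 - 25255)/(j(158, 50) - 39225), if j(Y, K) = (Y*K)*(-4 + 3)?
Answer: -17021/47125 ≈ -0.36119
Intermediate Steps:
j(Y, K) = -K*Y (j(Y, K) = (K*Y)*(-1) = -K*Y)
(42276 - 25255)/(j(158, 50) - 39225) = (42276 - 25255)/(-1*50*158 - 39225) = 17021/(-7900 - 39225) = 17021/(-47125) = 17021*(-1/47125) = -17021/47125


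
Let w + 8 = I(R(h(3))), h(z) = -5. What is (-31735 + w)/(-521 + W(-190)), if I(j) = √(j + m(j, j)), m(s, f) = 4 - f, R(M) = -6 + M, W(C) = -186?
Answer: 31741/707 ≈ 44.895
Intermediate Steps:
I(j) = 2 (I(j) = √(j + (4 - j)) = √4 = 2)
w = -6 (w = -8 + 2 = -6)
(-31735 + w)/(-521 + W(-190)) = (-31735 - 6)/(-521 - 186) = -31741/(-707) = -31741*(-1/707) = 31741/707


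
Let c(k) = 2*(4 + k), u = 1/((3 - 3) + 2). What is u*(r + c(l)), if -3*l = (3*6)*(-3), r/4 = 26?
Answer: 74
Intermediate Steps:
r = 104 (r = 4*26 = 104)
u = 1/2 (u = 1/(0 + 2) = 1/2 ≈ 0.50000)
l = 18 (l = -3*6*(-3)/3 = -6*(-3) = -1/3*(-54) = 18)
c(k) = 8 + 2*k
u*(r + c(l)) = (104 + (8 + 2*18))/2 = (104 + (8 + 36))/2 = (104 + 44)/2 = (1/2)*148 = 74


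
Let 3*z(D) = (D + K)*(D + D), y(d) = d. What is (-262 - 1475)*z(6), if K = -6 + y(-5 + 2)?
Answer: 20844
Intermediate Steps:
K = -9 (K = -6 + (-5 + 2) = -6 - 3 = -9)
z(D) = 2*D*(-9 + D)/3 (z(D) = ((D - 9)*(D + D))/3 = ((-9 + D)*(2*D))/3 = (2*D*(-9 + D))/3 = 2*D*(-9 + D)/3)
(-262 - 1475)*z(6) = (-262 - 1475)*((⅔)*6*(-9 + 6)) = -1158*6*(-3) = -1737*(-12) = 20844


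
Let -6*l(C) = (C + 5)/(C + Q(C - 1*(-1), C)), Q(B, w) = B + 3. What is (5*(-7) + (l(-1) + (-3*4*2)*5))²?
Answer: 217156/9 ≈ 24128.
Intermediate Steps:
Q(B, w) = 3 + B
l(C) = -(5 + C)/(6*(4 + 2*C)) (l(C) = -(C + 5)/(6*(C + (3 + (C - 1*(-1))))) = -(5 + C)/(6*(C + (3 + (C + 1)))) = -(5 + C)/(6*(C + (3 + (1 + C)))) = -(5 + C)/(6*(C + (4 + C))) = -(5 + C)/(6*(4 + 2*C)))
(5*(-7) + (l(-1) + (-3*4*2)*5))² = (5*(-7) + ((-5 - 1*(-1))/(12*(2 - 1)) + (-3*4*2)*5))² = (-35 + ((1/12)*(-5 + 1)/1 - 12*2*5))² = (-35 + ((1/12)*1*(-4) - 24*5))² = (-35 + (-⅓ - 120))² = (-35 - 361/3)² = (-466/3)² = 217156/9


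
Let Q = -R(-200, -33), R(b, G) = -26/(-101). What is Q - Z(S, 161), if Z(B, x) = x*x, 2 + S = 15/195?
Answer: -2618047/101 ≈ -25921.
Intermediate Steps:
R(b, G) = 26/101 (R(b, G) = -26*(-1/101) = 26/101)
S = -25/13 (S = -2 + 15/195 = -2 + 15*(1/195) = -2 + 1/13 = -25/13 ≈ -1.9231)
Z(B, x) = x**2
Q = -26/101 (Q = -1*26/101 = -26/101 ≈ -0.25743)
Q - Z(S, 161) = -26/101 - 1*161**2 = -26/101 - 1*25921 = -26/101 - 25921 = -2618047/101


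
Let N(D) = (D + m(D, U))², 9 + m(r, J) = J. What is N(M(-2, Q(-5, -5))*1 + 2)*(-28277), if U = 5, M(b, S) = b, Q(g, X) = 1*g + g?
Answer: -452432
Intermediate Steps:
Q(g, X) = 2*g (Q(g, X) = g + g = 2*g)
m(r, J) = -9 + J
N(D) = (-4 + D)² (N(D) = (D + (-9 + 5))² = (D - 4)² = (-4 + D)²)
N(M(-2, Q(-5, -5))*1 + 2)*(-28277) = (-4 + (-2*1 + 2))²*(-28277) = (-4 + (-2 + 2))²*(-28277) = (-4 + 0)²*(-28277) = (-4)²*(-28277) = 16*(-28277) = -452432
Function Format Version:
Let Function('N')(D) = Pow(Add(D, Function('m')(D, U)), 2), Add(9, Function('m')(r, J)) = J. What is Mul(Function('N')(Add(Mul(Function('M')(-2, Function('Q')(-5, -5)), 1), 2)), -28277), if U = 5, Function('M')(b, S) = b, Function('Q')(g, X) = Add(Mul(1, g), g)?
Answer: -452432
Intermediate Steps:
Function('Q')(g, X) = Mul(2, g) (Function('Q')(g, X) = Add(g, g) = Mul(2, g))
Function('m')(r, J) = Add(-9, J)
Function('N')(D) = Pow(Add(-4, D), 2) (Function('N')(D) = Pow(Add(D, Add(-9, 5)), 2) = Pow(Add(D, -4), 2) = Pow(Add(-4, D), 2))
Mul(Function('N')(Add(Mul(Function('M')(-2, Function('Q')(-5, -5)), 1), 2)), -28277) = Mul(Pow(Add(-4, Add(Mul(-2, 1), 2)), 2), -28277) = Mul(Pow(Add(-4, Add(-2, 2)), 2), -28277) = Mul(Pow(Add(-4, 0), 2), -28277) = Mul(Pow(-4, 2), -28277) = Mul(16, -28277) = -452432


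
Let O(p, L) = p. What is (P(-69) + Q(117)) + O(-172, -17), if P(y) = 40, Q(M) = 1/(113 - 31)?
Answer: -10823/82 ≈ -131.99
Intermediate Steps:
Q(M) = 1/82
(P(-69) + Q(117)) + O(-172, -17) = (40 + 1/82) - 172 = 3281/82 - 172 = -10823/82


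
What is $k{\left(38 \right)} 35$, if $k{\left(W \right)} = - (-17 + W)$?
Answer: $-735$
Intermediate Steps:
$k{\left(W \right)} = 17 - W$
$k{\left(38 \right)} 35 = \left(17 - 38\right) 35 = \left(-21\right) 35 = -735$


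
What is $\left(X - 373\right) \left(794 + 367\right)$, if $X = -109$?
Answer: $-559602$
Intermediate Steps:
$\left(X - 373\right) \left(794 + 367\right) = \left(-109 - 373\right) \left(794 + 367\right) = \left(-109 - 373\right) 1161 = \left(-482\right) 1161 = -559602$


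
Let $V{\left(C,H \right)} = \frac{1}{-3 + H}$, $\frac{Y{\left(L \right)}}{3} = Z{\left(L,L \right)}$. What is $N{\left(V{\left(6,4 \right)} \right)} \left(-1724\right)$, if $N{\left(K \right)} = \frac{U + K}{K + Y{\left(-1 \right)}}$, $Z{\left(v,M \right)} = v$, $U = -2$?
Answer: $-862$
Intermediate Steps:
$Y{\left(L \right)} = 3 L$
$N{\left(K \right)} = \frac{-2 + K}{-3 + K}$ ($N{\left(K \right)} = \frac{-2 + K}{K + 3 \left(-1\right)} = \frac{-2 + K}{K - 3} = \frac{-2 + K}{-3 + K}$)
$N{\left(V{\left(6,4 \right)} \right)} \left(-1724\right) = \frac{-2 + \frac{1}{-3 + 4}}{-3 + \frac{1}{-3 + 4}} \left(-1724\right) = \frac{-2 + 1^{-1}}{-3 + 1^{-1}} \left(-1724\right) = \frac{-2 + 1}{-3 + 1} \left(-1724\right) = \frac{1}{-2} \left(-1\right) \left(-1724\right) = \left(- \frac{1}{2}\right) \left(-1\right) \left(-1724\right) = \frac{1}{2} \left(-1724\right) = -862$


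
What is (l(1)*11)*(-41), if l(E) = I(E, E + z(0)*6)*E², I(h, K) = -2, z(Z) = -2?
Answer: 902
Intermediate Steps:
l(E) = -2*E²
(l(1)*11)*(-41) = (-2*1²*11)*(-41) = (-2*1*11)*(-41) = -2*11*(-41) = -22*(-41) = 902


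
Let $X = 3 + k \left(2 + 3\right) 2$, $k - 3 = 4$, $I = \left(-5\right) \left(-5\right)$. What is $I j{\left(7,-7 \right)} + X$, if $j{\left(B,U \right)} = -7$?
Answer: $-102$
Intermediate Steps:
$I = 25$
$k = 7$ ($k = 3 + 4 = 7$)
$X = 73$ ($X = 3 + 7 \left(2 + 3\right) 2 = 3 + 7 \cdot 5 \cdot 2 = 3 + 7 \cdot 10 = 3 + 70 = 73$)
$I j{\left(7,-7 \right)} + X = 25 \left(-7\right) + 73 = -175 + 73 = -102$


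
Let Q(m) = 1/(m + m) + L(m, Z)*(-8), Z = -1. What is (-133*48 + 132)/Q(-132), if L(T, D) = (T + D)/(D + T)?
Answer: 1650528/2113 ≈ 781.13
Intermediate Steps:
L(T, D) = 1 (L(T, D) = (D + T)/(D + T) = 1)
Q(m) = -8 + 1/(2*m) (Q(m) = 1/(m + m) + 1*(-8) = 1/(2*m) - 8 = -8 + 1/(2*m))
(-133*48 + 132)/Q(-132) = (-133*48 + 132)/(-8 + (½)/(-132)) = (-6384 + 132)/(-8 + (½)*(-1/132)) = -6252/(-8 - 1/264) = -6252/(-2113/264) = -6252*(-264/2113) = 1650528/2113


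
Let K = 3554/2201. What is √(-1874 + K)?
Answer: 4*I*√566911570/2201 ≈ 43.271*I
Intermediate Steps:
K = 3554/2201 (K = 3554*(1/2201) = 3554/2201 ≈ 1.6147)
√(-1874 + K) = √(-1874 + 3554/2201) = √(-4121120/2201) = 4*I*√566911570/2201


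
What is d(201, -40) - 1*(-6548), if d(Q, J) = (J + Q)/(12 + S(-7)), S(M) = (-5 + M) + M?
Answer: 6525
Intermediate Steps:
S(M) = -5 + 2*M
d(Q, J) = -J/7 - Q/7 (d(Q, J) = (J + Q)/(12 + (-5 + 2*(-7))) = (J + Q)/(12 + (-5 - 14)) = (J + Q)/(12 - 19) = (J + Q)/(-7) = (J + Q)*(-⅐) = -J/7 - Q/7)
d(201, -40) - 1*(-6548) = (-⅐*(-40) - ⅐*201) - 1*(-6548) = (40/7 - 201/7) + 6548 = -23 + 6548 = 6525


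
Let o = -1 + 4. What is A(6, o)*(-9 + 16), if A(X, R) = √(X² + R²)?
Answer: 21*√5 ≈ 46.957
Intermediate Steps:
o = 3
A(X, R) = √(R² + X²)
A(6, o)*(-9 + 16) = √(3² + 6²)*(-9 + 16) = √(9 + 36)*7 = √45*7 = (3*√5)*7 = 21*√5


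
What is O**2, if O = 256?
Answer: 65536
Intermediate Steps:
O**2 = 256**2 = 65536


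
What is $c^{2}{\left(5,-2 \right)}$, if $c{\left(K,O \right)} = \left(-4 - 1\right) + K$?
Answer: $0$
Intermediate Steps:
$c{\left(K,O \right)} = -5 + K$
$c^{2}{\left(5,-2 \right)} = \left(-5 + 5\right)^{2} = 0^{2} = 0$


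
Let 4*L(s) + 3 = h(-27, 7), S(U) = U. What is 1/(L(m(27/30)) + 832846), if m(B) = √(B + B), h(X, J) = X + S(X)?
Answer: 4/3331327 ≈ 1.2007e-6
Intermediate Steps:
h(X, J) = 2*X (h(X, J) = X + X = 2*X)
m(B) = √2*√B (m(B) = √(2*B) = √2*√B)
L(s) = -57/4 (L(s) = -¾ + (2*(-27))/4 = -¾ + (¼)*(-54) = -¾ - 27/2 = -57/4)
1/(L(m(27/30)) + 832846) = 1/(-57/4 + 832846) = 1/(3331327/4) = 4/3331327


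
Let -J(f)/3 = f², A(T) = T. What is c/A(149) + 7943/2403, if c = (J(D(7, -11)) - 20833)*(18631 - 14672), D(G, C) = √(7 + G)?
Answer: -198592648868/358047 ≈ -5.5466e+5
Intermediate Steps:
J(f) = -3*f²
c = -82644125 (c = (-3*(√(7 + 7))² - 20833)*(18631 - 14672) = (-3*(√14)² - 20833)*3959 = (-3*14 - 20833)*3959 = (-42 - 20833)*3959 = -20875*3959 = -82644125)
c/A(149) + 7943/2403 = -82644125/149 + 7943/2403 = -198592648868/358047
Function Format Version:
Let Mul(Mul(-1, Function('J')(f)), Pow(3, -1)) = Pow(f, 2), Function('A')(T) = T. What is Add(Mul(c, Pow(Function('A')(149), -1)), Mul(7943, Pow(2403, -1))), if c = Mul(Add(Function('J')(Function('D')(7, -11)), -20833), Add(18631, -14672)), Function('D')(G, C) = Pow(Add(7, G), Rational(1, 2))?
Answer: Rational(-198592648868, 358047) ≈ -5.5466e+5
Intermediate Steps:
Function('J')(f) = Mul(-3, Pow(f, 2))
c = -82644125 (c = Mul(Add(Mul(-3, Pow(Pow(Add(7, 7), Rational(1, 2)), 2)), -20833), Add(18631, -14672)) = Mul(Add(Mul(-3, Pow(Pow(14, Rational(1, 2)), 2)), -20833), 3959) = Mul(Add(Mul(-3, 14), -20833), 3959) = Mul(Add(-42, -20833), 3959) = Mul(-20875, 3959) = -82644125)
Add(Mul(c, Pow(Function('A')(149), -1)), Mul(7943, Pow(2403, -1))) = Add(Mul(-82644125, Pow(149, -1)), Mul(7943, Pow(2403, -1))) = Add(Mul(-82644125, Rational(1, 149)), Mul(7943, Rational(1, 2403))) = Add(Rational(-82644125, 149), Rational(7943, 2403)) = Rational(-198592648868, 358047)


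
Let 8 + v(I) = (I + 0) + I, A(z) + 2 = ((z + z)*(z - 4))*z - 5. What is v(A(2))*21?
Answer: -1134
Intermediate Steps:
A(z) = -7 + 2*z**2*(-4 + z) (A(z) = -2 + (((z + z)*(z - 4))*z - 5) = -2 + (((2*z)*(-4 + z))*z - 5) = -2 + ((2*z*(-4 + z))*z - 5) = -2 + (2*z**2*(-4 + z) - 5) = -2 + (-5 + 2*z**2*(-4 + z)) = -7 + 2*z**2*(-4 + z))
v(I) = -8 + 2*I (v(I) = -8 + ((I + 0) + I) = -8 + (I + I) = -8 + 2*I)
v(A(2))*21 = (-8 + 2*(-7 - 8*2**2 + 2*2**3))*21 = (-8 + 2*(-7 - 8*4 + 2*8))*21 = (-8 + 2*(-7 - 32 + 16))*21 = (-8 + 2*(-23))*21 = (-8 - 46)*21 = -54*21 = -1134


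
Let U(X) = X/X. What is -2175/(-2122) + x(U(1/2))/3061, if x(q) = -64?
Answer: 6521867/6495442 ≈ 1.0041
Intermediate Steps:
U(X) = 1
-2175/(-2122) + x(U(1/2))/3061 = -2175/(-2122) - 64/3061 = -2175*(-1/2122) - 64*1/3061 = 2175/2122 - 64/3061 = 6521867/6495442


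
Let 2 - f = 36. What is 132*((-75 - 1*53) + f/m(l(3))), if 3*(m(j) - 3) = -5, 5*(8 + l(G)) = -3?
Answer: -20262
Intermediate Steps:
f = -34 (f = 2 - 1*36 = 2 - 36 = -34)
l(G) = -43/5 (l(G) = -8 + (⅕)*(-3) = -8 - ⅗ = -43/5)
m(j) = 4/3 (m(j) = 3 + (⅓)*(-5) = 3 - 5/3 = 4/3)
132*((-75 - 1*53) + f/m(l(3))) = 132*((-75 - 1*53) - 34/4/3) = 132*((-75 - 53) - 34*¾) = 132*(-128 - 51/2) = 132*(-307/2) = -20262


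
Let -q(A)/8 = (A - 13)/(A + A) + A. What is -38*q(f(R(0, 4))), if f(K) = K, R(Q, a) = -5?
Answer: -4864/5 ≈ -972.80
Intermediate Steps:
q(A) = -8*A - 4*(-13 + A)/A (q(A) = -8*((A - 13)/(A + A) + A) = -8*((-13 + A)/((2*A)) + A) = -8*((-13 + A)*(1/(2*A)) + A) = -8*((-13 + A)/(2*A) + A) = -8*(A + (-13 + A)/(2*A)) = -8*A - 4*(-13 + A)/A)
-38*q(f(R(0, 4))) = -38*(-4 - 8*(-5) + 52/(-5)) = -38*(-4 + 40 + 52*(-⅕)) = -38*(-4 + 40 - 52/5) = -38*128/5 = -4864/5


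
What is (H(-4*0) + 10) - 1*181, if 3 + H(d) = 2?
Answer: -172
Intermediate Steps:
H(d) = -1 (H(d) = -3 + 2 = -1)
(H(-4*0) + 10) - 1*181 = (-1 + 10) - 1*181 = 9 - 181 = -172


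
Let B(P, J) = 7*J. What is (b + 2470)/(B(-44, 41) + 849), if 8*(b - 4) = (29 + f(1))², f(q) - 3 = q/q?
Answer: 20881/9088 ≈ 2.2976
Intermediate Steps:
f(q) = 4 (f(q) = 3 + q/q = 3 + 1 = 4)
b = 1121/8 (b = 4 + (29 + 4)²/8 = 4 + (⅛)*33² = 4 + (⅛)*1089 = 4 + 1089/8 = 1121/8 ≈ 140.13)
(b + 2470)/(B(-44, 41) + 849) = (1121/8 + 2470)/(7*41 + 849) = 20881/(8*(287 + 849)) = (20881/8)/1136 = (20881/8)*(1/1136) = 20881/9088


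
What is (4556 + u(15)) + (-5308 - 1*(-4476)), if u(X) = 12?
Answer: 3736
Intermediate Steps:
(4556 + u(15)) + (-5308 - 1*(-4476)) = (4556 + 12) + (-5308 - 1*(-4476)) = 4568 + (-5308 + 4476) = 4568 - 832 = 3736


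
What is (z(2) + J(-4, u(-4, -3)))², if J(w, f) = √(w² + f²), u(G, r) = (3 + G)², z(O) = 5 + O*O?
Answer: (9 + √17)² ≈ 172.22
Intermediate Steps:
z(O) = 5 + O²
J(w, f) = √(f² + w²)
(z(2) + J(-4, u(-4, -3)))² = ((5 + 2²) + √(((3 - 4)²)² + (-4)²))² = ((5 + 4) + √(((-1)²)² + 16))² = (9 + √(1² + 16))² = (9 + √(1 + 16))² = (9 + √17)²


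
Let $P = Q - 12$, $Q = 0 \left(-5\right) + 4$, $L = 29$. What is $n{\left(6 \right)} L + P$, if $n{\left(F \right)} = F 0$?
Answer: $-8$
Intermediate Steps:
$Q = 4$ ($Q = 0 + 4 = 4$)
$n{\left(F \right)} = 0$
$P = -8$ ($P = 4 - 12 = -8$)
$n{\left(6 \right)} L + P = 0 \cdot 29 - 8 = 0 - 8 = -8$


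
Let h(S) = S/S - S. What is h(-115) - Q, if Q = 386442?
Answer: -386326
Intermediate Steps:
h(S) = 1 - S
h(-115) - Q = (1 - 1*(-115)) - 1*386442 = (1 + 115) - 386442 = 116 - 386442 = -386326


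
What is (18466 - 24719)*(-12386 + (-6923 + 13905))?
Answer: 33791212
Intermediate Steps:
(18466 - 24719)*(-12386 + (-6923 + 13905)) = -6253*(-12386 + 6982) = -6253*(-5404) = 33791212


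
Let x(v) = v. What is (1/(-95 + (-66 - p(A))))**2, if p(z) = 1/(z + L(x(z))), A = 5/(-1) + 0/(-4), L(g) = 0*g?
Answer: 25/646416 ≈ 3.8675e-5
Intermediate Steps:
L(g) = 0
A = -5 (A = 5*(-1) + 0*(-1/4) = -5 + 0 = -5)
p(z) = 1/z (p(z) = 1/(z + 0) = 1/z)
(1/(-95 + (-66 - p(A))))**2 = (1/(-95 + (-66 - 1/(-5))))**2 = (1/(-95 + (-66 - 1*(-1/5))))**2 = (1/(-95 + (-66 + 1/5)))**2 = (1/(-95 - 329/5))**2 = (1/(-804/5))**2 = (-5/804)**2 = 25/646416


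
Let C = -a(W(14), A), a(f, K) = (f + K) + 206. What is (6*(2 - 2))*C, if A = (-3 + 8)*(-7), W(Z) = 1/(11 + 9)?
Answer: 0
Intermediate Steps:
W(Z) = 1/20
A = -35 (A = 5*(-7) = -35)
a(f, K) = 206 + K + f (a(f, K) = (K + f) + 206 = 206 + K + f)
C = -3421/20 (C = -(206 - 35 + 1/20) = -1*3421/20 = -3421/20 ≈ -171.05)
(6*(2 - 2))*C = (6*(2 - 2))*(-3421/20) = (6*0)*(-3421/20) = 0*(-3421/20) = 0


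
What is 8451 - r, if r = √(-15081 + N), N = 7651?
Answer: 8451 - I*√7430 ≈ 8451.0 - 86.197*I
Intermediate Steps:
r = I*√7430 (r = √(-15081 + 7651) = √(-7430) = I*√7430 ≈ 86.198*I)
8451 - r = 8451 - I*√7430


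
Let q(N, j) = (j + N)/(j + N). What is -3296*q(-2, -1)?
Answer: -3296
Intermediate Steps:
q(N, j) = 1 (q(N, j) = (N + j)/(N + j) = 1)
-3296*q(-2, -1) = -3296*1 = -3296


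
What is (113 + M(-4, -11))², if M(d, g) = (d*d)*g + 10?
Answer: 2809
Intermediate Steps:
M(d, g) = 10 + g*d² (M(d, g) = d²*g + 10 = g*d² + 10 = 10 + g*d²)
(113 + M(-4, -11))² = (113 + (10 - 11*(-4)²))² = (113 + (10 - 11*16))² = (113 + (10 - 176))² = (113 - 166)² = (-53)² = 2809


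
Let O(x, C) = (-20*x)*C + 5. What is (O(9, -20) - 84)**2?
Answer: 12397441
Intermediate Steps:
O(x, C) = 5 - 20*C*x (O(x, C) = -20*C*x + 5 = 5 - 20*C*x)
(O(9, -20) - 84)**2 = ((5 - 20*(-20)*9) - 84)**2 = ((5 + 3600) - 84)**2 = (3605 - 84)**2 = 3521**2 = 12397441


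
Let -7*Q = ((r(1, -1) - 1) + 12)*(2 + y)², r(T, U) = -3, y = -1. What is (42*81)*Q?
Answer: -3888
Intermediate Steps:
Q = -8/7 (Q = -((-3 - 1) + 12)*(2 - 1)²/7 = -(-4 + 12)*1²/7 = -8/7 ≈ -1.1429)
(42*81)*Q = (42*81)*(-8/7) = 3402*(-8/7) = -3888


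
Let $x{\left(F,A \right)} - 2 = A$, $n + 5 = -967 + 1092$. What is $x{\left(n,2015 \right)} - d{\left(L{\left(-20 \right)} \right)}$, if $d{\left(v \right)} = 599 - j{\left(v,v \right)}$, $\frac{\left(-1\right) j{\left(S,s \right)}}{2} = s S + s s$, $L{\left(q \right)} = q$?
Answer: $-182$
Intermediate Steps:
$n = 120$ ($n = -5 + \left(-967 + 1092\right) = -5 + 125 = 120$)
$j{\left(S,s \right)} = - 2 s^{2} - 2 S s$ ($j{\left(S,s \right)} = - 2 \left(s S + s s\right) = - 2 \left(S s + s^{2}\right) = - 2 \left(s^{2} + S s\right) = - 2 s^{2} - 2 S s$)
$x{\left(F,A \right)} = 2 + A$
$d{\left(v \right)} = 599 + 4 v^{2}$ ($d{\left(v \right)} = 599 - - 2 v \left(v + v\right) = 599 - - 2 v 2 v = 599 - - 4 v^{2} = 599 + 4 v^{2}$)
$x{\left(n,2015 \right)} - d{\left(L{\left(-20 \right)} \right)} = \left(2 + 2015\right) - \left(599 + 4 \left(-20\right)^{2}\right) = 2017 - \left(599 + 4 \cdot 400\right) = 2017 - \left(599 + 1600\right) = 2017 - 2199 = -182$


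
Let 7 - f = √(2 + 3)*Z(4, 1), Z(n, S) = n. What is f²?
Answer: 129 - 56*√5 ≈ 3.7802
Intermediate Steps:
f = 7 - 4*√5 (f = 7 - √(2 + 3)*4 = 7 - √5*4 = 7 - 4*√5 ≈ -1.9443)
f² = (7 - 4*√5)²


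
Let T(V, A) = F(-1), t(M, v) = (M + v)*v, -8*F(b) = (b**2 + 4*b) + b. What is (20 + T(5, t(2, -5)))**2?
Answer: 1681/4 ≈ 420.25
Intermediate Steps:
F(b) = -5*b/8 - b**2/8 (F(b) = -((b**2 + 4*b) + b)/8 = -(b**2 + 5*b)/8 = -5*b/8 - b**2/8)
t(M, v) = v*(M + v)
T(V, A) = 1/2 (T(V, A) = -1/8*(-1)*(5 - 1) = -1/8*(-1)*4 = 1/2)
(20 + T(5, t(2, -5)))**2 = (20 + 1/2)**2 = (41/2)**2 = 1681/4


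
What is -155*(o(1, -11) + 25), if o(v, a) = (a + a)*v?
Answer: -465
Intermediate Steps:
o(v, a) = 2*a*v (o(v, a) = (2*a)*v = 2*a*v)
-155*(o(1, -11) + 25) = -155*(2*(-11)*1 + 25) = -155*(-22 + 25) = -155*3 = -465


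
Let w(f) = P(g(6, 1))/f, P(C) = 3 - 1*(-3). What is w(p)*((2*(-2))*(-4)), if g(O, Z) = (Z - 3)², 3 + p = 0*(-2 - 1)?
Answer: -32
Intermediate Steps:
p = -3 (p = -3 + 0*(-2 - 1) = -3 + 0*(-3) = -3 + 0 = -3)
g(O, Z) = (-3 + Z)²
P(C) = 6 (P(C) = 3 + 3 = 6)
w(f) = 6/f
w(p)*((2*(-2))*(-4)) = (6/(-3))*((2*(-2))*(-4)) = (6*(-⅓))*(-4*(-4)) = -2*16 = -32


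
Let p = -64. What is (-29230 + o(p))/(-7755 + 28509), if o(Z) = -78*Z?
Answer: -12119/10377 ≈ -1.1679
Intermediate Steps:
(-29230 + o(p))/(-7755 + 28509) = (-29230 - 78*(-64))/(-7755 + 28509) = (-29230 + 4992)/20754 = -24238*1/20754 = -12119/10377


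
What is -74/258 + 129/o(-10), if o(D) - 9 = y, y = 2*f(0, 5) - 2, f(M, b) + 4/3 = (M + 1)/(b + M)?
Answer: 246988/9159 ≈ 26.967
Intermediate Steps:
f(M, b) = -4/3 + (1 + M)/(M + b) (f(M, b) = -4/3 + (M + 1)/(b + M) = -4/3 + (1 + M)/(M + b))
y = -64/15 (y = 2*((3 - 1*0 - 4*5)/(3*(0 + 5))) - 2 = 2*((⅓)*(3 + 0 - 20)/5) - 2 = 2*((⅓)*(⅕)*(-17)) - 2 = 2*(-17/15) - 2 = -34/15 - 2 = -64/15 ≈ -4.2667)
o(D) = 71/15 (o(D) = 9 - 64/15 = 71/15)
-74/258 + 129/o(-10) = -74/258 + 129/(71/15) = -74*1/258 + 129*(15/71) = -37/129 + 1935/71 = 246988/9159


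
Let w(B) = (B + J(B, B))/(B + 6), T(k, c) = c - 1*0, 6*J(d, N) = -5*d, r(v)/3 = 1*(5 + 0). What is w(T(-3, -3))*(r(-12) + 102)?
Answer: -39/2 ≈ -19.500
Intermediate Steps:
r(v) = 15 (r(v) = 3*(1*(5 + 0)) = 3*(1*5) = 3*5 = 15)
J(d, N) = -5*d/6 (J(d, N) = (-5*d)/6 = -5*d/6)
T(k, c) = c (T(k, c) = c + 0 = c)
w(B) = B/(6*(6 + B)) (w(B) = (B - 5*B/6)/(B + 6) = (B/6)/(6 + B) = B/(6*(6 + B)))
w(T(-3, -3))*(r(-12) + 102) = ((⅙)*(-3)/(6 - 3))*(15 + 102) = ((⅙)*(-3)/3)*117 = ((⅙)*(-3)*(⅓))*117 = -⅙*117 = -39/2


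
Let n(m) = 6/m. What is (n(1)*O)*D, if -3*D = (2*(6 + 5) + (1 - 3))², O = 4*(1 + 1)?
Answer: -6400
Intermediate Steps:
O = 8 (O = 4*2 = 8)
D = -400/3 (D = -(2*(6 + 5) + (1 - 3))²/3 = -(2*11 - 2)²/3 = -(22 - 2)²/3 = -⅓*20² = -⅓*400 = -400/3 ≈ -133.33)
(n(1)*O)*D = ((6/1)*8)*(-400/3) = ((6*1)*8)*(-400/3) = (6*8)*(-400/3) = 48*(-400/3) = -6400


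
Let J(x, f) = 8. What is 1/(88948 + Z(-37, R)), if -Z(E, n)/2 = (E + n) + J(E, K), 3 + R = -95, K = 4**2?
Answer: 1/89202 ≈ 1.1211e-5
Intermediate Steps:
K = 16
R = -98 (R = -3 - 95 = -98)
Z(E, n) = -16 - 2*E - 2*n (Z(E, n) = -2*((E + n) + 8) = -2*(8 + E + n) = -16 - 2*E - 2*n)
1/(88948 + Z(-37, R)) = 1/(88948 + (-16 - 2*(-37) - 2*(-98))) = 1/(88948 + (-16 + 74 + 196)) = 1/(88948 + 254) = 1/89202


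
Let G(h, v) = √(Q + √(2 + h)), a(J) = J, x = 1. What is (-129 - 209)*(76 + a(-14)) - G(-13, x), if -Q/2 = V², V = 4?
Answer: -20956 - √(-32 + I*√11) ≈ -20956.0 - 5.6644*I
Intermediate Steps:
Q = -32 (Q = -2*4² = -2*16 = -32)
G(h, v) = √(-32 + √(2 + h))
(-129 - 209)*(76 + a(-14)) - G(-13, x) = (-129 - 209)*(76 - 14) - √(-32 + √(2 - 13)) = -338*62 - √(-32 + √(-11)) = -20956 - √(-32 + I*√11)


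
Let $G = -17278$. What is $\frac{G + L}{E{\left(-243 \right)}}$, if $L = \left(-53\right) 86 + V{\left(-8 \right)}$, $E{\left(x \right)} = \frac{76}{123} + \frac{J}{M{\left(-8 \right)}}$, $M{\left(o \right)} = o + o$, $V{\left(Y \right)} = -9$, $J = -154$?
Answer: $- \frac{21495480}{10079} \approx -2132.7$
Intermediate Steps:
$M{\left(o \right)} = 2 o$
$E{\left(x \right)} = \frac{10079}{984}$ ($E{\left(x \right)} = \frac{76}{123} - \frac{154}{2 \left(-8\right)} = 76 \cdot \frac{1}{123} - \frac{154}{-16} = \frac{76}{123} - - \frac{77}{8} = \frac{76}{123} + \frac{77}{8} = \frac{10079}{984}$)
$L = -4567$ ($L = \left(-53\right) 86 - 9 = -4558 - 9 = -4567$)
$\frac{G + L}{E{\left(-243 \right)}} = \frac{-17278 - 4567}{\frac{10079}{984}} = \left(-21845\right) \frac{984}{10079} = - \frac{21495480}{10079}$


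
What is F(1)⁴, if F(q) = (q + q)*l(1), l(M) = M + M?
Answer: 256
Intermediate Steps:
l(M) = 2*M
F(q) = 4*q (F(q) = (q + q)*(2*1) = (2*q)*2 = 4*q)
F(1)⁴ = (4*1)⁴ = 4⁴ = 256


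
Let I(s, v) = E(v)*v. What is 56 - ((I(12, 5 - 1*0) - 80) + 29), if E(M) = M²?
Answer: -18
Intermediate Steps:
I(s, v) = v³ (I(s, v) = v²*v = v³)
56 - ((I(12, 5 - 1*0) - 80) + 29) = 56 - (((5 - 1*0)³ - 80) + 29) = 56 - (((5 + 0)³ - 80) + 29) = 56 - ((5³ - 80) + 29) = 56 - ((125 - 80) + 29) = 56 - (45 + 29) = 56 - 1*74 = 56 - 74 = -18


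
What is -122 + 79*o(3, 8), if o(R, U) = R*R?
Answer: 589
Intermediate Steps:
o(R, U) = R²
-122 + 79*o(3, 8) = -122 + 79*3² = -122 + 79*9 = -122 + 711 = 589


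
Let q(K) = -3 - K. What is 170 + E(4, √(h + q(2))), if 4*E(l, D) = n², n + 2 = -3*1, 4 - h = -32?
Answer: 705/4 ≈ 176.25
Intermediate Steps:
h = 36 (h = 4 - 1*(-32) = 4 + 32 = 36)
n = -5 (n = -2 - 3*1 = -2 - 3 = -5)
E(l, D) = 25/4 (E(l, D) = (¼)*(-5)² = (¼)*25 = 25/4)
170 + E(4, √(h + q(2))) = 170 + 25/4 = 705/4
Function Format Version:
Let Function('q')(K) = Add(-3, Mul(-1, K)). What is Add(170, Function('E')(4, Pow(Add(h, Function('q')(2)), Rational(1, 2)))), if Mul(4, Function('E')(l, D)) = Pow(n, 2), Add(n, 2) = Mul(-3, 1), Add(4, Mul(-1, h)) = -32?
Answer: Rational(705, 4) ≈ 176.25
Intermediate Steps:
h = 36 (h = Add(4, Mul(-1, -32)) = Add(4, 32) = 36)
n = -5 (n = Add(-2, Mul(-3, 1)) = Add(-2, -3) = -5)
Function('E')(l, D) = Rational(25, 4) (Function('E')(l, D) = Mul(Rational(1, 4), Pow(-5, 2)) = Mul(Rational(1, 4), 25) = Rational(25, 4))
Add(170, Function('E')(4, Pow(Add(h, Function('q')(2)), Rational(1, 2)))) = Add(170, Rational(25, 4)) = Rational(705, 4)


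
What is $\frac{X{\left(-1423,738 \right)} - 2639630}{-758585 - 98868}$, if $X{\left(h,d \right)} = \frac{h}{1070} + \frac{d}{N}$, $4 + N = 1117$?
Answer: $\frac{1047854185813}{340383117410} \approx 3.0785$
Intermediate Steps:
$N = 1113$ ($N = -4 + 1117 = 1113$)
$X{\left(h,d \right)} = \frac{h}{1070} + \frac{d}{1113}$
$\frac{X{\left(-1423,738 \right)} - 2639630}{-758585 - 98868} = \frac{\left(\frac{1}{1070} \left(-1423\right) + \frac{1}{1113} \cdot 738\right) - 2639630}{-758585 - 98868} = \frac{\left(- \frac{1423}{1070} + \frac{246}{371}\right) - 2639630}{-857453} = \left(- \frac{264713}{396970} - 2639630\right) \left(- \frac{1}{857453}\right) = \left(- \frac{1047854185813}{396970}\right) \left(- \frac{1}{857453}\right) = \frac{1047854185813}{340383117410}$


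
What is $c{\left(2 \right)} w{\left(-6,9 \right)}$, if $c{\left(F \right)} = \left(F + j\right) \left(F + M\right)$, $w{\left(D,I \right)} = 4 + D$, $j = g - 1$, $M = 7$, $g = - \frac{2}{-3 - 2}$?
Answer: $- \frac{126}{5} \approx -25.2$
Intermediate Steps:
$g = \frac{2}{5}$ ($g = - \frac{2}{-3 - 2} = - \frac{2}{-5} = \left(-2\right) \left(- \frac{1}{5}\right) = \frac{2}{5} \approx 0.4$)
$j = - \frac{3}{5}$ ($j = \frac{2}{5} - 1 = - \frac{3}{5} \approx -0.6$)
$c{\left(F \right)} = \left(7 + F\right) \left(- \frac{3}{5} + F\right)$ ($c{\left(F \right)} = \left(F - \frac{3}{5}\right) \left(F + 7\right) = \left(- \frac{3}{5} + F\right) \left(7 + F\right) = \left(7 + F\right) \left(- \frac{3}{5} + F\right)$)
$c{\left(2 \right)} w{\left(-6,9 \right)} = \left(- \frac{21}{5} + 2^{2} + \frac{32}{5} \cdot 2\right) \left(4 - 6\right) = \left(- \frac{21}{5} + 4 + \frac{64}{5}\right) \left(-2\right) = \frac{63}{5} \left(-2\right) = - \frac{126}{5}$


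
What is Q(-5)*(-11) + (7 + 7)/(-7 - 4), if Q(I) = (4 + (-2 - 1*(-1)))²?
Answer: -1103/11 ≈ -100.27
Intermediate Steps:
Q(I) = 9 (Q(I) = (4 + (-2 + 1))² = (4 - 1)² = 3² = 9)
Q(-5)*(-11) + (7 + 7)/(-7 - 4) = 9*(-11) + (7 + 7)/(-7 - 4) = -99 + 14/(-11) = -99 + 14*(-1/11) = -99 - 14/11 = -1103/11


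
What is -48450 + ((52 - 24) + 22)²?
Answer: -45950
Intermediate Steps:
-48450 + ((52 - 24) + 22)² = -48450 + (28 + 22)² = -48450 + 50² = -48450 + 2500 = -45950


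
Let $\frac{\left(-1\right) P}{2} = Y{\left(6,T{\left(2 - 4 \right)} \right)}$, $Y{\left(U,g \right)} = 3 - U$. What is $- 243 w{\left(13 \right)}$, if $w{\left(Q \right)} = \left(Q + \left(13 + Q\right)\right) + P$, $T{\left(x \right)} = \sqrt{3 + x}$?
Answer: $-10935$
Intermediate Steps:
$P = 6$ ($P = - 2 \left(3 - 6\right) = \left(-2\right) \left(-3\right) = 6$)
$w{\left(Q \right)} = 19 + 2 Q$ ($w{\left(Q \right)} = \left(Q + \left(13 + Q\right)\right) + 6 = \left(13 + 2 Q\right) + 6 = 19 + 2 Q$)
$- 243 w{\left(13 \right)} = - 243 \left(19 + 2 \cdot 13\right) = - 243 \left(19 + 26\right) = \left(-243\right) 45 = -10935$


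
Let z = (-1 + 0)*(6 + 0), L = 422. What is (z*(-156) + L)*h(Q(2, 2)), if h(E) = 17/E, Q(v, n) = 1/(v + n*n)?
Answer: 138516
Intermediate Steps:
z = -6 (z = -1*6 = -6)
Q(v, n) = 1/(v + n²)
(z*(-156) + L)*h(Q(2, 2)) = (-6*(-156) + 422)*(17/(1/(2 + 2²))) = (936 + 422)*(17/(1/(2 + 4))) = 1358*(17/(1/6)) = 1358*(17/(⅙)) = 1358*(17*6) = 1358*102 = 138516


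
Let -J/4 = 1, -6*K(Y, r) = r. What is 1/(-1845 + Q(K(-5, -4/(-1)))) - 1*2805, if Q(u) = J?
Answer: -5186446/1849 ≈ -2805.0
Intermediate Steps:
K(Y, r) = -r/6
J = -4 (J = -4*1 = -4)
Q(u) = -4
1/(-1845 + Q(K(-5, -4/(-1)))) - 1*2805 = 1/(-1845 - 4) - 1*2805 = 1/(-1849) - 2805 = -1/1849 - 2805 = -5186446/1849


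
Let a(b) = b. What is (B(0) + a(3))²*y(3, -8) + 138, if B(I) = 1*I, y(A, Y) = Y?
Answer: 66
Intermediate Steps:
B(I) = I
(B(0) + a(3))²*y(3, -8) + 138 = (0 + 3)²*(-8) + 138 = 3²*(-8) + 138 = 9*(-8) + 138 = -72 + 138 = 66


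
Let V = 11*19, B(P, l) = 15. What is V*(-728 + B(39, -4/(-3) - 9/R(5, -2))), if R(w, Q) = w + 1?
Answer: -149017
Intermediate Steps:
R(w, Q) = 1 + w
V = 209
V*(-728 + B(39, -4/(-3) - 9/R(5, -2))) = 209*(-728 + 15) = 209*(-713) = -149017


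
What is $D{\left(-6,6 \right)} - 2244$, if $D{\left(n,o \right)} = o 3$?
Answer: $-2226$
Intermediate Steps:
$D{\left(n,o \right)} = 3 o$
$D{\left(-6,6 \right)} - 2244 = 3 \cdot 6 - 2244 = 18 - 2244 = -2226$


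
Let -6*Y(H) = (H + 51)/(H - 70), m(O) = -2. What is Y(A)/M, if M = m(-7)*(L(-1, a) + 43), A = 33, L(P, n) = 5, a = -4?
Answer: -7/1776 ≈ -0.0039414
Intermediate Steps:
Y(H) = -(51 + H)/(6*(-70 + H)) (Y(H) = -(H + 51)/(6*(H - 70)) = -(51 + H)/(6*(-70 + H)))
M = -96 (M = -2*(5 + 43) = -2*48 = -96)
Y(A)/M = ((-51 - 1*33)/(6*(-70 + 33)))/(-96) = ((⅙)*(-51 - 33)/(-37))*(-1/96) = ((⅙)*(-1/37)*(-84))*(-1/96) = (14/37)*(-1/96) = -7/1776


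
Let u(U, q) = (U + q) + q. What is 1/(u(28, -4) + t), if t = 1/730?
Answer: 730/14601 ≈ 0.049997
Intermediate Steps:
u(U, q) = U + 2*q
t = 1/730 ≈ 0.0013699
1/(u(28, -4) + t) = 1/((28 + 2*(-4)) + 1/730) = 1/((28 - 8) + 1/730) = 1/(20 + 1/730) = 1/(14601/730) = 730/14601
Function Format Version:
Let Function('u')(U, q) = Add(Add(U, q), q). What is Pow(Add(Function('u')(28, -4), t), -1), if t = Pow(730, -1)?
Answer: Rational(730, 14601) ≈ 0.049997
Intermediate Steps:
Function('u')(U, q) = Add(U, Mul(2, q))
t = Rational(1, 730) ≈ 0.0013699
Pow(Add(Function('u')(28, -4), t), -1) = Pow(Add(Add(28, Mul(2, -4)), Rational(1, 730)), -1) = Pow(Add(Add(28, -8), Rational(1, 730)), -1) = Pow(Add(20, Rational(1, 730)), -1) = Pow(Rational(14601, 730), -1) = Rational(730, 14601)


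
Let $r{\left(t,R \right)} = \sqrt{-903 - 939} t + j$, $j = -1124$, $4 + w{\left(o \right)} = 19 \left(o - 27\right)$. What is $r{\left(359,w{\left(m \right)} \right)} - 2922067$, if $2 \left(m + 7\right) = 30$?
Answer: $-2923191 + 359 i \sqrt{1842} \approx -2.9232 \cdot 10^{6} + 15408.0 i$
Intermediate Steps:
$m = 8$ ($m = -7 + \frac{1}{2} \cdot 30 = -7 + 15 = 8$)
$w{\left(o \right)} = -517 + 19 o$ ($w{\left(o \right)} = -4 + 19 \left(o - 27\right) = -4 + 19 \left(-27 + o\right) = -4 + \left(-513 + 19 o\right) = -517 + 19 o$)
$r{\left(t,R \right)} = -1124 + i t \sqrt{1842}$ ($r{\left(t,R \right)} = \sqrt{-903 - 939} t - 1124 = \sqrt{-1842} t - 1124 = i \sqrt{1842} t - 1124 = i t \sqrt{1842} - 1124 = -1124 + i t \sqrt{1842}$)
$r{\left(359,w{\left(m \right)} \right)} - 2922067 = \left(-1124 + i 359 \sqrt{1842}\right) - 2922067 = \left(-1124 + 359 i \sqrt{1842}\right) - 2922067 = -2923191 + 359 i \sqrt{1842}$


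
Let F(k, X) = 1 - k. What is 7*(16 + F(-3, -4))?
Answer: 140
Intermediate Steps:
7*(16 + F(-3, -4)) = 7*(16 + (1 - 1*(-3))) = 7*(16 + (1 + 3)) = 7*(16 + 4) = 7*20 = 140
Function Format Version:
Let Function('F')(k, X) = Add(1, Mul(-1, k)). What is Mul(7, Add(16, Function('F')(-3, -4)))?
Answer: 140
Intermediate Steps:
Mul(7, Add(16, Function('F')(-3, -4))) = Mul(7, Add(16, Add(1, Mul(-1, -3)))) = Mul(7, Add(16, Add(1, 3))) = Mul(7, Add(16, 4)) = Mul(7, 20) = 140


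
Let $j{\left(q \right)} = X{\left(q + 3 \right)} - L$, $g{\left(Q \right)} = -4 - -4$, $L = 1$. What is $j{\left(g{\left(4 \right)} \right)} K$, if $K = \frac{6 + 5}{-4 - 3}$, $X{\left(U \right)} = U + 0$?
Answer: $- \frac{22}{7} \approx -3.1429$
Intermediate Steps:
$g{\left(Q \right)} = 0$ ($g{\left(Q \right)} = -4 + 4 = 0$)
$X{\left(U \right)} = U$
$j{\left(q \right)} = 2 + q$ ($j{\left(q \right)} = \left(q + 3\right) - 1 = \left(3 + q\right) - 1 = 2 + q$)
$K = - \frac{11}{7}$ ($K = \frac{11}{-7} = 11 \left(- \frac{1}{7}\right) = - \frac{11}{7} \approx -1.5714$)
$j{\left(g{\left(4 \right)} \right)} K = \left(2 + 0\right) \left(- \frac{11}{7}\right) = 2 \left(- \frac{11}{7}\right) = - \frac{22}{7}$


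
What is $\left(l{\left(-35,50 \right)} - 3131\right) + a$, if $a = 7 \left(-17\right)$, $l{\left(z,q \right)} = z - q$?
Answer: $-3335$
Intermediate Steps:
$a = -119$
$\left(l{\left(-35,50 \right)} - 3131\right) + a = \left(\left(-35 - 50\right) - 3131\right) - 119 = \left(-85 - 3131\right) - 119 = -3216 - 119 = -3335$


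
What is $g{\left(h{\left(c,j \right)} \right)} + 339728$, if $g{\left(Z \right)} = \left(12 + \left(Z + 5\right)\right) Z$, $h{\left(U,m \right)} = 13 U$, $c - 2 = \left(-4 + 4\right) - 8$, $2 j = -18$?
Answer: $344486$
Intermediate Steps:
$j = -9$ ($j = \frac{1}{2} \left(-18\right) = -9$)
$c = -6$ ($c = 2 + \left(\left(-4 + 4\right) - 8\right) = 2 + \left(0 - 8\right) = 2 - 8 = -6$)
$g{\left(Z \right)} = Z \left(17 + Z\right)$ ($g{\left(Z \right)} = \left(12 + \left(5 + Z\right)\right) Z = \left(17 + Z\right) Z = Z \left(17 + Z\right)$)
$g{\left(h{\left(c,j \right)} \right)} + 339728 = 13 \left(-6\right) \left(17 + 13 \left(-6\right)\right) + 339728 = - 78 \left(17 - 78\right) + 339728 = \left(-78\right) \left(-61\right) + 339728 = 4758 + 339728 = 344486$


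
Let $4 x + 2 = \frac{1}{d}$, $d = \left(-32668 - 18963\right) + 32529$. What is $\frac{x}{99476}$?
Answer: $- \frac{38205}{7600762208} \approx -5.0265 \cdot 10^{-6}$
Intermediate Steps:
$d = -19102$ ($d = -51631 + 32529 = -19102$)
$x = - \frac{38205}{76408}$ ($x = - \frac{1}{2} + \frac{1}{4 \left(-19102\right)} = - \frac{1}{2} + \frac{1}{4} \left(- \frac{1}{19102}\right) = - \frac{1}{2} - \frac{1}{76408} = - \frac{38205}{76408} \approx -0.50001$)
$\frac{x}{99476} = - \frac{38205}{76408 \cdot 99476} = \left(- \frac{38205}{76408}\right) \frac{1}{99476} = - \frac{38205}{7600762208}$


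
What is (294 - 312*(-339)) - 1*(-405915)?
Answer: 511977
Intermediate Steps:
(294 - 312*(-339)) - 1*(-405915) = (294 + 105768) + 405915 = 106062 + 405915 = 511977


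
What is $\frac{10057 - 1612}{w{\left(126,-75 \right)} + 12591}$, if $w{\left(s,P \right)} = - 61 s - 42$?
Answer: $\frac{2815}{1621} \approx 1.7366$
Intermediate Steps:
$w{\left(s,P \right)} = -42 - 61 s$
$\frac{10057 - 1612}{w{\left(126,-75 \right)} + 12591} = \frac{10057 - 1612}{\left(-42 - 7686\right) + 12591} = \frac{8445}{\left(-42 - 7686\right) + 12591} = \frac{8445}{-7728 + 12591} = \frac{8445}{4863} = 8445 \cdot \frac{1}{4863} = \frac{2815}{1621}$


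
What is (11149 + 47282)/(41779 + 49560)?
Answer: 58431/91339 ≈ 0.63972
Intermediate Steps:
(11149 + 47282)/(41779 + 49560) = 58431/91339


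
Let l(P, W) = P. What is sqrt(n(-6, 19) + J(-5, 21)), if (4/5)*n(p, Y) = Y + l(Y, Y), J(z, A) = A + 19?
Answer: 5*sqrt(14)/2 ≈ 9.3541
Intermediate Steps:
J(z, A) = 19 + A
n(p, Y) = 5*Y/2 (n(p, Y) = 5*(Y + Y)/4 = 5*(2*Y)/4 = 5*Y/2)
sqrt(n(-6, 19) + J(-5, 21)) = sqrt((5/2)*19 + (19 + 21)) = sqrt(95/2 + 40) = sqrt(175/2) = 5*sqrt(14)/2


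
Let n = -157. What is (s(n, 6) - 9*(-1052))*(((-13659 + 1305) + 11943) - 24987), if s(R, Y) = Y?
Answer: -240620652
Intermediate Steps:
(s(n, 6) - 9*(-1052))*(((-13659 + 1305) + 11943) - 24987) = (6 - 9*(-1052))*(((-13659 + 1305) + 11943) - 24987) = (6 + 9468)*((-12354 + 11943) - 24987) = 9474*(-411 - 24987) = 9474*(-25398) = -240620652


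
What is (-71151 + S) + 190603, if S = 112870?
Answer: 232322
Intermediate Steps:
(-71151 + S) + 190603 = (-71151 + 112870) + 190603 = 41719 + 190603 = 232322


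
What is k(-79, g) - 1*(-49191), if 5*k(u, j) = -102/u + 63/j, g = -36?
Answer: 15544327/316 ≈ 49191.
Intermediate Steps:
k(u, j) = -102/(5*u) + 63/(5*j) (k(u, j) = (-102/u + 63/j)/5 = -102/(5*u) + 63/(5*j))
k(-79, g) - 1*(-49191) = (-102/5/(-79) + (63/5)/(-36)) - 1*(-49191) = (-102/5*(-1/79) + (63/5)*(-1/36)) + 49191 = (102/395 - 7/20) + 49191 = -29/316 + 49191 = 15544327/316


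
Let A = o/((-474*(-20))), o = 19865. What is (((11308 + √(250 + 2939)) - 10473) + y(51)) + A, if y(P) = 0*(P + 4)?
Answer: 1587133/1896 + √3189 ≈ 893.57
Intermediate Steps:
y(P) = 0 (y(P) = 0*(4 + P) = 0)
A = 3973/1896 (A = 19865/((-474*(-20))) = 19865/9480 = 19865*(1/9480) = 3973/1896 ≈ 2.0955)
(((11308 + √(250 + 2939)) - 10473) + y(51)) + A = (((11308 + √(250 + 2939)) - 10473) + 0) + 3973/1896 = (((11308 + √3189) - 10473) + 0) + 3973/1896 = ((835 + √3189) + 0) + 3973/1896 = (835 + √3189) + 3973/1896 = 1587133/1896 + √3189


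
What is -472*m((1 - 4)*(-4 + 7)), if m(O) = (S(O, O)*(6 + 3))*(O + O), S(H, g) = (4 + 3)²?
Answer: 3746736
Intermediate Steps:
S(H, g) = 49 (S(H, g) = 7² = 49)
m(O) = 882*O (m(O) = (49*(6 + 3))*(O + O) = (49*9)*(2*O) = 441*(2*O) = 882*O)
-472*m((1 - 4)*(-4 + 7)) = -416304*(1 - 4)*(-4 + 7) = -416304*(-3*3) = -416304*(-9) = -472*(-7938) = 3746736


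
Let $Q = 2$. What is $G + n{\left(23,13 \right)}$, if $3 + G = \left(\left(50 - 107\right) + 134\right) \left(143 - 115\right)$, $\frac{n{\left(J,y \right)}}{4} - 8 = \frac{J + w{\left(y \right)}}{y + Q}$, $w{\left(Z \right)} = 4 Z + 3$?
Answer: $\frac{11029}{5} \approx 2205.8$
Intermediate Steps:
$w{\left(Z \right)} = 3 + 4 Z$
$n{\left(J,y \right)} = 32 + \frac{4 \left(3 + J + 4 y\right)}{2 + y}$ ($n{\left(J,y \right)} = 32 + 4 \frac{J + \left(3 + 4 y\right)}{y + 2} = 32 + 4 \frac{3 + J + 4 y}{2 + y} = 32 + \frac{4 \left(3 + J + 4 y\right)}{2 + y}$)
$G = 2153$ ($G = -3 + \left(\left(50 - 107\right) + 134\right) \left(143 - 115\right) = -3 + \left(\left(50 - 107\right) + 134\right) 28 = -3 + \left(-57 + 134\right) 28 = -3 + 77 \cdot 28 = -3 + 2156 = 2153$)
$G + n{\left(23,13 \right)} = 2153 + \frac{4 \left(19 + 23 + 12 \cdot 13\right)}{2 + 13} = 2153 + \frac{4 \left(19 + 23 + 156\right)}{15} = 2153 + 4 \cdot \frac{1}{15} \cdot 198 = 2153 + \frac{264}{5} = \frac{11029}{5}$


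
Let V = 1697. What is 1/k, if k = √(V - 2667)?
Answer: -I*√970/970 ≈ -0.032108*I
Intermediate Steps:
k = I*√970 (k = √(1697 - 2667) = √(-970) = I*√970 ≈ 31.145*I)
1/k = 1/(I*√970) = -I*√970/970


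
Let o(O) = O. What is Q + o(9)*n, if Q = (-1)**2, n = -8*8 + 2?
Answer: -557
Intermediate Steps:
n = -62 (n = -64 + 2 = -62)
Q = 1
Q + o(9)*n = 1 + 9*(-62) = 1 - 558 = -557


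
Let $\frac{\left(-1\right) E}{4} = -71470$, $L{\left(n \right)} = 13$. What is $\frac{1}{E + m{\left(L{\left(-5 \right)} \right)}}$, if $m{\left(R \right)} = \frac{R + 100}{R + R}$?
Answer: $\frac{26}{7432993} \approx 3.4979 \cdot 10^{-6}$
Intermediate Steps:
$E = 285880$ ($E = \left(-4\right) \left(-71470\right) = 285880$)
$m{\left(R \right)} = \frac{100 + R}{2 R}$
$\frac{1}{E + m{\left(L{\left(-5 \right)} \right)}} = \frac{1}{285880 + \frac{100 + 13}{2 \cdot 13}} = \frac{1}{285880 + \frac{1}{2} \cdot \frac{1}{13} \cdot 113} = \frac{1}{285880 + \frac{113}{26}} = \frac{1}{\frac{7432993}{26}} = \frac{26}{7432993}$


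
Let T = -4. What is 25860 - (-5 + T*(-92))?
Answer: 25497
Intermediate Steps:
25860 - (-5 + T*(-92)) = 25860 - (-5 - 4*(-92)) = 25860 - (-5 + 368) = 25860 - 1*363 = 25860 - 363 = 25497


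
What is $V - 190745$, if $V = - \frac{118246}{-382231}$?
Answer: $- \frac{72908533849}{382231} \approx -1.9074 \cdot 10^{5}$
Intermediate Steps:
$V = \frac{118246}{382231}$ ($V = \left(-118246\right) \left(- \frac{1}{382231}\right) = \frac{118246}{382231} \approx 0.30936$)
$V - 190745 = \frac{118246}{382231} - 190745 = - \frac{72908533849}{382231}$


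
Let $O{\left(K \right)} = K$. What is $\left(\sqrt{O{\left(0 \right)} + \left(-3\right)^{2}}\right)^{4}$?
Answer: $81$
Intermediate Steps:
$\left(\sqrt{O{\left(0 \right)} + \left(-3\right)^{2}}\right)^{4} = \left(\sqrt{0 + \left(-3\right)^{2}}\right)^{4} = \left(\sqrt{0 + 9}\right)^{4} = \left(\sqrt{9}\right)^{4} = 3^{4} = 81$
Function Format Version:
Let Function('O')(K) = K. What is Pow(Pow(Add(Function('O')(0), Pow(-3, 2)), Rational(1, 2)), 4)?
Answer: 81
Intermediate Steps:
Pow(Pow(Add(Function('O')(0), Pow(-3, 2)), Rational(1, 2)), 4) = Pow(Pow(Add(0, Pow(-3, 2)), Rational(1, 2)), 4) = Pow(Pow(Add(0, 9), Rational(1, 2)), 4) = Pow(Pow(9, Rational(1, 2)), 4) = Pow(3, 4) = 81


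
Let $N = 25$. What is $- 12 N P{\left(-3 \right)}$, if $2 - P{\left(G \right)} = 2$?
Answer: $0$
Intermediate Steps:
$P{\left(G \right)} = 0$ ($P{\left(G \right)} = 2 - 2 = 0$)
$- 12 N P{\left(-3 \right)} = \left(-12\right) 25 \cdot 0 = \left(-300\right) 0 = 0$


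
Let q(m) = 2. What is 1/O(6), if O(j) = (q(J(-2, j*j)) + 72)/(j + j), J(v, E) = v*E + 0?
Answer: 6/37 ≈ 0.16216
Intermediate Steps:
J(v, E) = E*v (J(v, E) = E*v + 0 = E*v)
O(j) = 37/j (O(j) = (2 + 72)/(j + j) = 74/((2*j)) = 74*(1/(2*j)) = 37/j)
1/O(6) = 1/(37/6) = 6/37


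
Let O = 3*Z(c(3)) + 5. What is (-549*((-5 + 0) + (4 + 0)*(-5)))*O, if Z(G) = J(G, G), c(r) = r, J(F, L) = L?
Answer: 192150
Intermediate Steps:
Z(G) = G
O = 14 (O = 3*3 + 5 = 9 + 5 = 14)
(-549*((-5 + 0) + (4 + 0)*(-5)))*O = -549*((-5 + 0) + (4 + 0)*(-5))*14 = -549*(-5 + 4*(-5))*14 = -549*(-5 - 20)*14 = -549*(-25)*14 = 13725*14 = 192150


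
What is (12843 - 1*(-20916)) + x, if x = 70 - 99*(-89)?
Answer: 42640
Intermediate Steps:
x = 8881 (x = 70 + 8811 = 8881)
(12843 - 1*(-20916)) + x = (12843 - 1*(-20916)) + 8881 = (12843 + 20916) + 8881 = 33759 + 8881 = 42640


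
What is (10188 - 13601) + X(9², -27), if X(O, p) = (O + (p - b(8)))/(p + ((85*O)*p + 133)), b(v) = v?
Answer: -634097903/185789 ≈ -3413.0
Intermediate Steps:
X(O, p) = (-8 + O + p)/(133 + p + 85*O*p) (X(O, p) = (O + (p - 1*8))/(p + ((85*O)*p + 133)) = (O + (p - 8))/(p + (85*O*p + 133)) = (O + (-8 + p))/(p + (133 + 85*O*p)) = (-8 + O + p)/(133 + p + 85*O*p))
(10188 - 13601) + X(9², -27) = (10188 - 13601) + (-8 + 9² - 27)/(133 - 27 + 85*9²*(-27)) = -3413 + (-8 + 81 - 27)/(133 - 27 + 85*81*(-27)) = -3413 + 46/(133 - 27 - 185895) = -3413 + 46/(-185789) = -3413 - 1/185789*46 = -3413 - 46/185789 = -634097903/185789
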